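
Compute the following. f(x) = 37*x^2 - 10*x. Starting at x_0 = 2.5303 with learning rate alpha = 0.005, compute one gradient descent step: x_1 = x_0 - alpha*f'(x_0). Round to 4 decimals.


We compute the gradient at x_0 and apply the update.
f'(x) = 74*x - 10
f'(2.5303) = 74*2.5303 - 10 = 177.2422
x_1 = 2.5303 - 0.005*177.2422 = 1.6441


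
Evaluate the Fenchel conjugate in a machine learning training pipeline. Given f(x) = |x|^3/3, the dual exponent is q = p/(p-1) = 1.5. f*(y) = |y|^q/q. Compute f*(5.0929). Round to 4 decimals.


The conjugate exponent q satisfies 1/p + 1/q = 1.
p = 3, so q = 3/(3 - 1) = 1.5
|y|^q = 5.0929^1.5 = 11.4934
f*(5.0929) = 11.4934 / 1.5 = 7.6623


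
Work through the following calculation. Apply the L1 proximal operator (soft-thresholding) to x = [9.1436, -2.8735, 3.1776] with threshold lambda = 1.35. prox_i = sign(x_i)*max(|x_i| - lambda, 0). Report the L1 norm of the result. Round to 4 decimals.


Soft-thresholding with lambda = 1.35:
prox(9.1436) = sign(9.1436)*max(|9.1436| - 1.35, 0) = 7.7936
prox(-2.8735) = sign(-2.8735)*max(|-2.8735| - 1.35, 0) = -1.5235
prox(3.1776) = sign(3.1776)*max(|3.1776| - 1.35, 0) = 1.8276
prox(x) = [7.7936, -1.5235, 1.8276]
||prox(x)||_1 = 7.7936 + 1.5235 + 1.8276 = 11.1447


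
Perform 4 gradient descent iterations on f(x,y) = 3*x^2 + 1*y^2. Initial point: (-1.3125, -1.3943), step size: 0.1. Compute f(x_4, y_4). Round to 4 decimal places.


Gradient descent on f(x,y) = 3*x^2 + 1*y^2.
Starting point: (-1.3125, -1.3943), alpha = 0.1
Step 1: grad_x = 2*3*-1.3125 = -7.875, grad_y = 2*1*-1.3943 = -2.7886
  x_1 = -1.3125 - 0.1*-7.875 = -0.525
  y_1 = -1.3943 - 0.1*-2.7886 = -1.1154
Step 2: grad_x = 2*3*-0.525 = -3.15, grad_y = 2*1*-1.1154 = -2.2309
  x_2 = -0.525 - 0.1*-3.15 = -0.21
  y_2 = -1.1154 - 0.1*-2.2309 = -0.8924
Step 3: grad_x = 2*3*-0.21 = -1.26, grad_y = 2*1*-0.8924 = -1.7847
  x_3 = -0.21 - 0.1*-1.26 = -0.084
  y_3 = -0.8924 - 0.1*-1.7847 = -0.7139
Step 4: grad_x = 2*3*-0.084 = -0.504, grad_y = 2*1*-0.7139 = -1.4278
  x_4 = -0.084 - 0.1*-0.504 = -0.0336
  y_4 = -0.7139 - 0.1*-1.4278 = -0.5711
f(-0.0336, -0.5711) = 3*(-0.0336)^2 + 1*(-0.5711)^2 = 0.3295


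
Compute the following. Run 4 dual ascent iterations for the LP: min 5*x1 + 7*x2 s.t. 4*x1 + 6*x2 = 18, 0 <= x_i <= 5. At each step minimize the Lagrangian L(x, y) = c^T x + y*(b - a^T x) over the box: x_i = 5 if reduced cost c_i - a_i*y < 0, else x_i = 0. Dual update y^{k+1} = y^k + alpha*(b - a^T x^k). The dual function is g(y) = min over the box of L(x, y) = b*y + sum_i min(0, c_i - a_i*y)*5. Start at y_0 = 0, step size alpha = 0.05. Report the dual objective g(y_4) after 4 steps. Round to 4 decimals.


Dual ascent for LP: min 5*x1 + 7*x2, 4*x1 + 6*x2 = 18, 0 <= x_i <= 5
Step 1: y^k = 0.0, reduced costs: (5.0, 7.0)
  x^k = (0.0, 0.0), subgradient = b - a^T x = 18.0
  y^{k+1} = 0.0 + 0.05*18.0 = 0.9
Step 2: y^k = 0.9, reduced costs: (1.4, 1.6)
  x^k = (0.0, 0.0), subgradient = b - a^T x = 18.0
  y^{k+1} = 0.9 + 0.05*18.0 = 1.8
Step 3: y^k = 1.8, reduced costs: (-2.2, -3.8)
  x^k = (5.0, 5.0), subgradient = b - a^T x = -32.0
  y^{k+1} = 1.8 + 0.05*-32.0 = 0.2
Step 4: y^k = 0.2, reduced costs: (4.2, 5.8)
  x^k = (0.0, 0.0), subgradient = b - a^T x = 18.0
  y^{k+1} = 0.2 + 0.05*18.0 = 1.1
Dual objective at y_4 = 1.1: reduced costs (0.6, 0.4), box minimizer x = (0.0, 0.0)
g(y_4) = b*y + (c1 - a1*y)*x1 + (c2 - a2*y)*x2 = 18*1.1 + 0.6*0.0 + 0.4*0.0 = 19.8 + 0.0 + 0.0 = 19.8


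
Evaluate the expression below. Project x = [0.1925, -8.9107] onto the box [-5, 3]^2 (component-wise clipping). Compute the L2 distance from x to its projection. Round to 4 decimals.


Project each component onto [-5, 3].
clip(0.1925) = 0.1925, clip(-8.9107) = -5.0
Projection = [0.1925, -5.0]
Squared diffs: [0.0, 15.2936]
Distance = sqrt(15.2936) = 3.9107


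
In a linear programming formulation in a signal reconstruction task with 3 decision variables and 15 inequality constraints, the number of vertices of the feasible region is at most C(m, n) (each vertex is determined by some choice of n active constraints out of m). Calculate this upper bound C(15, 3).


Each vertex corresponds to some choice of n active constraints out of m, so the number of vertices is at most C(m, n) = m! / (n!(m-n)!).
m = 15, n = 3
Numerator: 15 * 14 * 13
Denominator: 3! = 6
C(15, 3) = 455


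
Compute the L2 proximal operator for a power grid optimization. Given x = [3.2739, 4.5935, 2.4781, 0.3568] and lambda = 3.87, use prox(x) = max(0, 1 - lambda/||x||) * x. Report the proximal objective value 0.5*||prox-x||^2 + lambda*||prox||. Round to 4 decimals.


Step 1: Compute ||x||.
||x|| = 6.1715
Step 2: Compute scaling factor.
scale = max(0, 1 - 3.87/6.1715) = 0.3729
Step 3: prox(x) = [1.2209, 1.713, 0.9241, 0.1331]
||prox(x)|| = 2.3015
Step 4: Proximal objective.
0.5*||prox-x||^2 = 7.4885
lambda*||prox|| = 8.9068
Total = 16.3951


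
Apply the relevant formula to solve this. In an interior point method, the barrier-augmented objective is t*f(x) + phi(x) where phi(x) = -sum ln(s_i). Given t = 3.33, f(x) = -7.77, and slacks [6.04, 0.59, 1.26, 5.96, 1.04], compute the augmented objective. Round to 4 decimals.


Step 1: Compute log-barrier.
ln values: [1.7984, -0.5276, 0.2311, 1.7851, 0.0392]
phi = -(1.7984 - 0.5276 + 0.2311 + 1.7851 + 0.0392) = -3.3262
Step 2: Compute augmented objective.
t*f(x) = 3.33*-7.77 = -25.8741
Total = -25.8741 - 3.3262 = -29.2003


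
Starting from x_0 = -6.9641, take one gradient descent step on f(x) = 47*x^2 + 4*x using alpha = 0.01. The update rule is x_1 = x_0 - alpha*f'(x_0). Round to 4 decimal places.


We compute the gradient at x_0 and apply the update.
f'(x) = 94*x + 4
f'(-6.9641) = 94*-6.9641 + 4 = -650.6254
x_1 = -6.9641 - 0.01*-650.6254 = -0.4578


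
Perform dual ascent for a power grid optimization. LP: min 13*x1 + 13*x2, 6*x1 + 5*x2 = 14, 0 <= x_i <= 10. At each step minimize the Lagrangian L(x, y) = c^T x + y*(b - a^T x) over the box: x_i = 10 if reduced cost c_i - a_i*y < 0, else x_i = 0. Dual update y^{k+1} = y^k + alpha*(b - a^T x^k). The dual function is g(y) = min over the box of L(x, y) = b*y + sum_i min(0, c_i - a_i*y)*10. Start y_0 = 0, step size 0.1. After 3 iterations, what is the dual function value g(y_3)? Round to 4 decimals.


Dual ascent for LP: min 13*x1 + 13*x2, 6*x1 + 5*x2 = 14, 0 <= x_i <= 10
Step 1: y^k = 0.0, reduced costs: (13.0, 13.0)
  x^k = (0.0, 0.0), subgradient = b - a^T x = 14.0
  y^{k+1} = 0.0 + 0.1*14.0 = 1.4
Step 2: y^k = 1.4, reduced costs: (4.6, 6.0)
  x^k = (0.0, 0.0), subgradient = b - a^T x = 14.0
  y^{k+1} = 1.4 + 0.1*14.0 = 2.8
Step 3: y^k = 2.8, reduced costs: (-3.8, -1.0)
  x^k = (10.0, 10.0), subgradient = b - a^T x = -96.0
  y^{k+1} = 2.8 + 0.1*-96.0 = -6.8
Dual objective at y_3 = -6.8: reduced costs (53.8, 47.0), box minimizer x = (0.0, 0.0)
g(y_3) = b*y + (c1 - a1*y)*x1 + (c2 - a2*y)*x2 = 14*(-6.8) + 53.8*0.0 + 47.0*0.0 = -95.2 + 0.0 + 0.0 = -95.2


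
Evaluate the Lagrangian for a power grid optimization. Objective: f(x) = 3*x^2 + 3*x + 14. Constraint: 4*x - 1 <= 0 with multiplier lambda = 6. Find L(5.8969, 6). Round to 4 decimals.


Step 1: Evaluate f(x).
f(5.8969) = 3*5.8969^2 + 3*5.8969 + 14 = 136.011
Step 2: Evaluate g(x).
g(5.8969) = 4*5.8969 - 1 = 22.5876
Step 3: Compute Lagrangian.
L = 136.011 + 6*22.5876 = 271.5366


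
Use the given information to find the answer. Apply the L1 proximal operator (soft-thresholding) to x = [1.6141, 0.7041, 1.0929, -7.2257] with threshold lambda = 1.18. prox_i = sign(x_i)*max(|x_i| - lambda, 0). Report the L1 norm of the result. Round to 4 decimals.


Soft-thresholding with lambda = 1.18:
prox(1.6141) = sign(1.6141)*max(|1.6141| - 1.18, 0) = 0.4341
prox(0.7041) = sign(0.7041)*max(|0.7041| - 1.18, 0) = 0.0
prox(1.0929) = sign(1.0929)*max(|1.0929| - 1.18, 0) = 0.0
prox(-7.2257) = sign(-7.2257)*max(|-7.2257| - 1.18, 0) = -6.0457
prox(x) = [0.4341, 0.0, 0.0, -6.0457]
||prox(x)||_1 = 0.4341 + 0.0 + 0.0 + 6.0457 = 6.4798


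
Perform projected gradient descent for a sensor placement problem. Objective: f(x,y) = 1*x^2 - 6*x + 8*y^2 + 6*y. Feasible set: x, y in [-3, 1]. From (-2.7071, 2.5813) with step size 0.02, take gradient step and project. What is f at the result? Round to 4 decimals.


Step 1: Compute gradient at (-2.7071, 2.5813).
grad_x = 2*1*-2.7071 - 6 = -11.4142
grad_y = 2*8*2.5813 + 6 = 47.3008
Step 2: Gradient step.
x_raw = -2.7071 - 0.02*-11.4142 = -2.4788
y_raw = 2.5813 - 0.02*47.3008 = 1.6353
Step 3: Project onto [-3, 1].
x_proj = clip(-2.4788) = -2.4788
y_proj = clip(1.6353) = 1.0
Step 4: Evaluate f.
f(-2.4788, 1.0) = 35.0174


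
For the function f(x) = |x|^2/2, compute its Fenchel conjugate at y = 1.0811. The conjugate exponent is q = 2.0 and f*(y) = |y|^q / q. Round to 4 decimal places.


The conjugate exponent q satisfies 1/p + 1/q = 1.
p = 2, so q = 2/(2 - 1) = 2.0
|y|^q = 1.0811^2.0 = 1.1688
f*(1.0811) = 1.1688 / 2.0 = 0.5844


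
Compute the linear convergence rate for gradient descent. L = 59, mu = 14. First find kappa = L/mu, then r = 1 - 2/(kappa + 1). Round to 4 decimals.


Step 1: Compute the condition number.
kappa = L/mu = 59/14 = 4.2143
Step 2: Compute the convergence rate.
r = 1 - 2/(kappa + 1) = 1 - 2*mu/(L + mu) = (L - mu)/(L + mu) = 45/73 = 0.6164


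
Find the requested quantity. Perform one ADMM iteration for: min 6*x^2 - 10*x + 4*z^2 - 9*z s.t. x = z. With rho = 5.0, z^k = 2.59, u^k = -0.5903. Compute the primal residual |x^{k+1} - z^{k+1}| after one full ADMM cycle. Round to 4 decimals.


ADMM iteration with rho = 5.0, z^k = 2.59, u^k = -0.5903
Step 1: x-update.
Minimize 6*x^2 - 10*x + (5.0/2)*(x - 2.59 - 0.5903)^2
FOC: (2*6 + 5.0)*x = 10 + 5.0*(2.59 + 0.5903)
x^{k+1} = 1.5236
Step 2: z-update.
Minimize 4*z^2 - 9*z + (5.0/2)*(1.5236 - z - 0.5903)^2
FOC: (2*4 + 5.0)*z = 9 + 5.0*(1.5236 - 0.5903)
z^{k+1} = 1.0513
Step 3: u-update.
u^{k+1} = -0.5903 + 1.5236 - 1.0513 = -0.118
Step 4: Primal residual = |1.5236 - 1.0513| = 0.4723


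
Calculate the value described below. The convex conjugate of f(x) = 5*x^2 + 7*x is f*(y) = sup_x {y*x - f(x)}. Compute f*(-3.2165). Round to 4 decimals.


f*(y) = sup_x {y*x - a*x^2 - b*x} = sup_x {(y-b)*x - a*x^2}
FOC: (y - b) - 2a*x = 0 => x* = (y - b)/(2a)
x* = (-3.2165 - 7)/(2*5) = -1.0217
f*(-3.2165) = (y-b)^2/(4a) = (-3.2165 - 7)^2/(4*5)
= 104.3769/20 = 5.2188


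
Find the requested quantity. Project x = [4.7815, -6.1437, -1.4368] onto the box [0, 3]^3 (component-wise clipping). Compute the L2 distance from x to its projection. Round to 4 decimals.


Project each component onto [0, 3].
clip(4.7815) = 3.0, clip(-6.1437) = 0.0, clip(-1.4368) = 0.0
Projection = [3.0, 0.0, 0.0]
Squared diffs: [3.1737, 37.745, 2.0644]
Distance = sqrt(42.9831) = 6.5562


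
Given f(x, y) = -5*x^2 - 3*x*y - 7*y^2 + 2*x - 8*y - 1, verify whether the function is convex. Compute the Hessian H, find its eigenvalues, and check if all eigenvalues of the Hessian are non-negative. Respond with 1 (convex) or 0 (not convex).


The Hessian of f(x,y) = -5*x^2 - 3*x*y - 7*y^2 + 2*x - 8*y - 1 is:
H = [[-10, -3], [-3, -14]]
Trace = -10 - 14 = -24
Determinant = -10*-14 - (-3)^2 = 131
Discriminant = (-24)^2 - 4*131 = 52.0
Eigenvalues: lambda_1 = -15.6056, lambda_2 = -8.3944
The function is not convex.

0


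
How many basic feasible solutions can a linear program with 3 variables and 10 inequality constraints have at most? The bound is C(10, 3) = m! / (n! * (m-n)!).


Each vertex corresponds to some choice of n active constraints out of m, so the number of vertices is at most C(m, n) = m! / (n!(m-n)!).
m = 10, n = 3
Numerator: 10 * 9 * 8
Denominator: 3! = 6
C(10, 3) = 120


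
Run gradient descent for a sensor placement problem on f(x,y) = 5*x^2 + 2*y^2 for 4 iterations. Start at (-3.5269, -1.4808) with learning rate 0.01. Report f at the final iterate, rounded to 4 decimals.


Gradient descent on f(x,y) = 5*x^2 + 2*y^2.
Starting point: (-3.5269, -1.4808), alpha = 0.01
Step 1: grad_x = 2*5*-3.5269 = -35.269, grad_y = 2*2*-1.4808 = -5.9232
  x_1 = -3.5269 - 0.01*-35.269 = -3.1742
  y_1 = -1.4808 - 0.01*-5.9232 = -1.4216
Step 2: grad_x = 2*5*-3.1742 = -31.7421, grad_y = 2*2*-1.4216 = -5.6863
  x_2 = -3.1742 - 0.01*-31.7421 = -2.8568
  y_2 = -1.4216 - 0.01*-5.6863 = -1.3647
Step 3: grad_x = 2*5*-2.8568 = -28.5679, grad_y = 2*2*-1.3647 = -5.4588
  x_3 = -2.8568 - 0.01*-28.5679 = -2.5711
  y_3 = -1.3647 - 0.01*-5.4588 = -1.3101
Step 4: grad_x = 2*5*-2.5711 = -25.7111, grad_y = 2*2*-1.3101 = -5.2405
  x_4 = -2.5711 - 0.01*-25.7111 = -2.314
  y_4 = -1.3101 - 0.01*-5.2405 = -1.2577
f(-2.314, -1.2577) = 5*(-2.314)^2 + 2*(-1.2577)^2 = 29.9366


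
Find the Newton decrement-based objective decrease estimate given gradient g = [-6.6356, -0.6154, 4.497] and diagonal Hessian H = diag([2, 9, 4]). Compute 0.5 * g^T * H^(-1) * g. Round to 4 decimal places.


Step 1: H is diagonal, so H^(-1) * g = [-3.3178, -0.0684, 1.1243].
Step 2: g^T H^(-1) g = sum_i g_i^2 / H_ii
  = (-6.6356)^2/2 + (-0.6154)^2/9 + (4.497)^2/4
  = 22.0156 + 0.0421 + 5.0558 = 27.1134
Step 3: Objective decrease = 0.5 * g^T H^(-1) g = 13.5567


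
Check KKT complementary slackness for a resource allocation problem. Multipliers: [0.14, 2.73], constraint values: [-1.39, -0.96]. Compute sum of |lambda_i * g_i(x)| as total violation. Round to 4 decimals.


KKT complementary slackness check:
lambda_1 * g_1 = 0.14 * -1.39 = -0.1946
lambda_2 * g_2 = 2.73 * -0.96 = -2.6208
Total violation = 0.1946 + 2.6208 = 2.8154


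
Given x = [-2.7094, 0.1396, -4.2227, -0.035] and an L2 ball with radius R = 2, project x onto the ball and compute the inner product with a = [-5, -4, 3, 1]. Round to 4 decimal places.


Step 1: Compute ||x|| (intermediates to 6 decimals).
||x|| = sqrt((-2.7094)^2 + 0.1396^2 + (-4.2227)^2 + (-0.035)^2) = 5.019239
Step 2: Project.
Since ||x|| > R, scale = R/||x|| = 2/5.019239 = 0.398467, proj(x) = scale * x
proj(x) = [-1.079606, 0.055626, -1.682607, -0.013946]
Step 3: Dot product.
a^T * proj(x) = -5*(-1.079606) - 4*0.055626 + 3*(-1.682607) + 1*(-0.013946) = 0.1138


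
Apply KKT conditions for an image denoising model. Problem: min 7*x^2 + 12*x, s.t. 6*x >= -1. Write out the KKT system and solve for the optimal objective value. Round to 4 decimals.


Step 1: Try lambda = 0 (constraint inactive).
x_unc = -12/(2*7) = -0.8571
Check: 6*-0.8571 = -5.1426 < -1 -- violated!
Step 2: Constraint must be active: 6*x = -1
x* = -1/6 = -0.1667 (rounded; the exact value -1/6 is used below)
lambda = (2*7*(-1/6) + 12)/6 = 1.6111
Step 3: Compute optimal value.
f(x*) = 7*(-1/6)^2 + 12*(-1/6) = -1.8056


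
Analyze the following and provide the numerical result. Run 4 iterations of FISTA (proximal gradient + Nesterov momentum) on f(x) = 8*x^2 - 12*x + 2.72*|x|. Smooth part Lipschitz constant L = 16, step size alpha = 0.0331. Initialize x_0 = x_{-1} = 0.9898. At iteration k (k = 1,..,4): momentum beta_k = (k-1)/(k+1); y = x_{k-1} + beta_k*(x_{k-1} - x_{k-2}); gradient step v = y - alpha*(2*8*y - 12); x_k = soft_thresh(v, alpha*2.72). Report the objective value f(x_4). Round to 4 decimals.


FISTA on f(x) = 8*x^2 - 12*x + 2.72*|x|
L = 16, alpha = 0.0331
Iteration 1: beta = 0.0, y = 0.9898 + 0.0*(0.9898 - 0.9898) = 0.9898
  grad(y) = 3.8368, v = y - alpha*grad = 0.8628
  prox(v) = soft_thresh(0.8628, 0.09) = 0.7728
Iteration 2: beta = 0.3333, y = 0.7728 + 0.3333*(0.7728 - 0.9898) = 0.7004
  grad(y) = -0.7932, v = y - alpha*grad = 0.7267
  prox(v) = soft_thresh(0.7267, 0.09) = 0.6366
Iteration 3: beta = 0.5, y = 0.6366 + 0.5*(0.6366 - 0.7728) = 0.5686
  grad(y) = -2.9026, v = y - alpha*grad = 0.6647
  prox(v) = soft_thresh(0.6647, 0.09) = 0.5746
Iteration 4: beta = 0.6, y = 0.5746 + 0.6*(0.5746 - 0.6366) = 0.5374
  grad(y) = -3.4013, v = y - alpha*grad = 0.65
  prox(v) = soft_thresh(0.65, 0.09) = 0.56
f(x_4) = 8*0.56^2 - 12*0.56 + 2.72*|0.56| = -2.688


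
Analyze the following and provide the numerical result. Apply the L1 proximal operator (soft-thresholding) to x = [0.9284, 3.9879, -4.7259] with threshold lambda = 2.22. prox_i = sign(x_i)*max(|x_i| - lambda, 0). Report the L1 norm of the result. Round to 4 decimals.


Soft-thresholding with lambda = 2.22:
prox(0.9284) = sign(0.9284)*max(|0.9284| - 2.22, 0) = 0.0
prox(3.9879) = sign(3.9879)*max(|3.9879| - 2.22, 0) = 1.7679
prox(-4.7259) = sign(-4.7259)*max(|-4.7259| - 2.22, 0) = -2.5059
prox(x) = [0.0, 1.7679, -2.5059]
||prox(x)||_1 = 0.0 + 1.7679 + 2.5059 = 4.2738


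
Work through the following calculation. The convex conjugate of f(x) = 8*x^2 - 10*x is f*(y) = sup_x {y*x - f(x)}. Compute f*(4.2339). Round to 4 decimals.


f*(y) = sup_x {y*x - a*x^2 - b*x} = sup_x {(y-b)*x - a*x^2}
FOC: (y - b) - 2a*x = 0 => x* = (y - b)/(2a)
x* = (4.2339 + 10)/(2*8) = 0.8896
f*(4.2339) = (y-b)^2/(4a) = (4.2339 + 10)^2/(4*8)
= 202.6039/32 = 6.3314


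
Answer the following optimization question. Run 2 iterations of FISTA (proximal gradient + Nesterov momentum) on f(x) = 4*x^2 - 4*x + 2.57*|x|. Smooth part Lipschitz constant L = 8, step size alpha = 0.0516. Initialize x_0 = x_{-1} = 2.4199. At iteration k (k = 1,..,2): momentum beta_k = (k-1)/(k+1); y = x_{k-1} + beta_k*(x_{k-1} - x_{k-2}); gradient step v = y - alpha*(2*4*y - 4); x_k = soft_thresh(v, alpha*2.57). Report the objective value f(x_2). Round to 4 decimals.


FISTA on f(x) = 4*x^2 - 4*x + 2.57*|x|
L = 8, alpha = 0.0516
Iteration 1: beta = 0.0, y = 2.4199 + 0.0*(2.4199 - 2.4199) = 2.4199
  grad(y) = 15.3592, v = y - alpha*grad = 1.6274
  prox(v) = soft_thresh(1.6274, 0.1326) = 1.4948
Iteration 2: beta = 0.3333, y = 1.4948 + 0.3333*(1.4948 - 2.4199) = 1.1864
  grad(y) = 5.491, v = y - alpha*grad = 0.903
  prox(v) = soft_thresh(0.903, 0.1326) = 0.7704
f(x_2) = 4*0.7704^2 - 4*0.7704 + 2.57*|0.7704| = 1.2725


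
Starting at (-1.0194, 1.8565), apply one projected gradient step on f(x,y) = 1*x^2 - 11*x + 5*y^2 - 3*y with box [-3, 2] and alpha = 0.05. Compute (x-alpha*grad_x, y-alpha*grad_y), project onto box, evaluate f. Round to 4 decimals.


Step 1: Compute gradient at (-1.0194, 1.8565).
grad_x = 2*1*-1.0194 - 11 = -13.0388
grad_y = 2*5*1.8565 - 3 = 15.565
Step 2: Gradient step.
x_raw = -1.0194 - 0.05*-13.0388 = -0.3675
y_raw = 1.8565 - 0.05*15.565 = 1.0783
Step 3: Project onto [-3, 2].
x_proj = clip(-0.3675) = -0.3675
y_proj = clip(1.0783) = 1.0783
Step 4: Evaluate f.
f(-0.3675, 1.0783) = 6.7555


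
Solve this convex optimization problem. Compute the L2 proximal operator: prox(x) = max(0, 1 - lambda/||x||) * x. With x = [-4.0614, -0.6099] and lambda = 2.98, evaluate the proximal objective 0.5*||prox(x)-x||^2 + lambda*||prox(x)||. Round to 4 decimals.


Step 1: Compute ||x||.
||x|| = 4.1069
Step 2: Compute scaling factor.
scale = max(0, 1 - 2.98/4.1069) = 0.2744
Step 3: prox(x) = [-1.1144, -0.1674]
||prox(x)|| = 1.1269
Step 4: Proximal objective.
0.5*||prox-x||^2 = 4.4402
lambda*||prox|| = 3.3582
Total = 7.7985


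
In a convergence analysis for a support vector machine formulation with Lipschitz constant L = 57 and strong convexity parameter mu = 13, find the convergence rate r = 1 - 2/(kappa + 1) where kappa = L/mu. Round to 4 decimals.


Step 1: Compute the condition number.
kappa = L/mu = 57/13 = 4.3846
Step 2: Compute the convergence rate.
r = 1 - 2/(kappa + 1) = 1 - 2*mu/(L + mu) = (L - mu)/(L + mu) = 44/70 = 0.6286


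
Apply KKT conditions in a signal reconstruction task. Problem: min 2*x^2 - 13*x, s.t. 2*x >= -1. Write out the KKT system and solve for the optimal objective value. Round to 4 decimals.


Step 1: Try lambda = 0 (constraint inactive).
Stationarity: 2*2*x - 13 = 0
x* = 13/(2*2) = 3.25
Check constraint: 2*3.25 = 6.5 >= -1 -- satisfied.
Step 2: Compute optimal value.
f(x*) = 2*3.25^2 - 13*3.25 = -21.125


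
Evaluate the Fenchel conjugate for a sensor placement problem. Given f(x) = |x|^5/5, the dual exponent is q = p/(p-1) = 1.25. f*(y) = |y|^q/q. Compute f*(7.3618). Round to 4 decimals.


The conjugate exponent q satisfies 1/p + 1/q = 1.
p = 5, so q = 5/(5 - 1) = 1.25
|y|^q = 7.3618^1.25 = 12.1263
f*(7.3618) = 12.1263 / 1.25 = 9.7011


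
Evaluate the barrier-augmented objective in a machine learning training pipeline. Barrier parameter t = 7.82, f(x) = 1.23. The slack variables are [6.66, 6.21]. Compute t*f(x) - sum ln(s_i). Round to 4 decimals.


Step 1: Compute log-barrier.
ln values: [1.8961, 1.8262]
phi = -(1.8961 + 1.8262) = -3.7223
Step 2: Compute augmented objective.
t*f(x) = 7.82*1.23 = 9.6186
Total = 9.6186 - 3.7223 = 5.8963


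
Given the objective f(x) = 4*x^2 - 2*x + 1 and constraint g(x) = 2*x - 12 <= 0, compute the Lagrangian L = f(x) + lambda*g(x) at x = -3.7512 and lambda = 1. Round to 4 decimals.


Step 1: Evaluate f(x).
f(-3.7512) = 4*(-3.7512)^2 - 2*(-3.7512) + 1 = 64.7884
Step 2: Evaluate g(x).
g(-3.7512) = 2*-3.7512 - 12 = -19.5024
Step 3: Compute Lagrangian.
L = 64.7884 + 1*-19.5024 = 45.286


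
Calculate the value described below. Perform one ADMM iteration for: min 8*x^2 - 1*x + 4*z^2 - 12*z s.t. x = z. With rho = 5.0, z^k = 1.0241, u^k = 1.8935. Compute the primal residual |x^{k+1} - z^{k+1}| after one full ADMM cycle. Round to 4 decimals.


ADMM iteration with rho = 5.0, z^k = 1.0241, u^k = 1.8935
Step 1: x-update.
Minimize 8*x^2 - 1*x + (5.0/2)*(x - 1.0241 + 1.8935)^2
FOC: (2*8 + 5.0)*x = 1 + 5.0*(1.0241 - 1.8935)
x^{k+1} = -0.1594
Step 2: z-update.
Minimize 4*z^2 - 12*z + (5.0/2)*(-0.1594 - z + 1.8935)^2
FOC: (2*4 + 5.0)*z = 12 + 5.0*(-0.1594 + 1.8935)
z^{k+1} = 1.59
Step 3: u-update.
u^{k+1} = 1.8935 - 0.1594 - 1.59 = 0.1441
Step 4: Primal residual = |-0.1594 - 1.59| = 1.7494


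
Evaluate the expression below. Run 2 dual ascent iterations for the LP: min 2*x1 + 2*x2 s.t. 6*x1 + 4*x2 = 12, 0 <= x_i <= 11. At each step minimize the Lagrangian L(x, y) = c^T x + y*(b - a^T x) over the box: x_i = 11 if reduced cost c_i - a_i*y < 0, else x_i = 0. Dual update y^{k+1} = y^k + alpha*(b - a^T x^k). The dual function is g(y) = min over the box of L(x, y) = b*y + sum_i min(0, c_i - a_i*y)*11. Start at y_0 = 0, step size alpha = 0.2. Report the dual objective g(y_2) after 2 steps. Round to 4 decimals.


Dual ascent for LP: min 2*x1 + 2*x2, 6*x1 + 4*x2 = 12, 0 <= x_i <= 11
Step 1: y^k = 0.0, reduced costs: (2.0, 2.0)
  x^k = (0.0, 0.0), subgradient = b - a^T x = 12.0
  y^{k+1} = 0.0 + 0.2*12.0 = 2.4
Step 2: y^k = 2.4, reduced costs: (-12.4, -7.6)
  x^k = (11.0, 11.0), subgradient = b - a^T x = -98.0
  y^{k+1} = 2.4 + 0.2*-98.0 = -17.2
Dual objective at y_2 = -17.2: reduced costs (105.2, 70.8), box minimizer x = (0.0, 0.0)
g(y_2) = b*y + (c1 - a1*y)*x1 + (c2 - a2*y)*x2 = 12*(-17.2) + 105.2*0.0 + 70.8*0.0 = -206.4 + 0.0 + 0.0 = -206.4


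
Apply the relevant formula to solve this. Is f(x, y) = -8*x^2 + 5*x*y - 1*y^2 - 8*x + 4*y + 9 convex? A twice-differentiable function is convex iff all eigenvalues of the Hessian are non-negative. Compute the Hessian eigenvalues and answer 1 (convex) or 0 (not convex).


The Hessian of f(x,y) = -8*x^2 + 5*x*y - 1*y^2 - 8*x + 4*y + 9 is:
H = [[-16, 5], [5, -2]]
Trace = -16 - 2 = -18
Determinant = -16*-2 - (5)^2 = 7
Discriminant = (-18)^2 - 4*7 = 296.0
Eigenvalues: lambda_1 = -17.6023, lambda_2 = -0.3977
The function is not convex.

0


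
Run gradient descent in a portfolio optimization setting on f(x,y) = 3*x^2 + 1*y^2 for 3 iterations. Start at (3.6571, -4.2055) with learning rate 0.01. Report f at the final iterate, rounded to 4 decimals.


Gradient descent on f(x,y) = 3*x^2 + 1*y^2.
Starting point: (3.6571, -4.2055), alpha = 0.01
Step 1: grad_x = 2*3*3.6571 = 21.9426, grad_y = 2*1*-4.2055 = -8.411
  x_1 = 3.6571 - 0.01*21.9426 = 3.4377
  y_1 = -4.2055 - 0.01*-8.411 = -4.1214
Step 2: grad_x = 2*3*3.4377 = 20.626, grad_y = 2*1*-4.1214 = -8.2428
  x_2 = 3.4377 - 0.01*20.626 = 3.2314
  y_2 = -4.1214 - 0.01*-8.2428 = -4.039
Step 3: grad_x = 2*3*3.2314 = 19.3885, grad_y = 2*1*-4.039 = -8.0779
  x_3 = 3.2314 - 0.01*19.3885 = 3.0375
  y_3 = -4.039 - 0.01*-8.0779 = -3.9582
f(3.0375, -3.9582) = 3*3.0375^2 + 1*(-3.9582)^2 = 43.347


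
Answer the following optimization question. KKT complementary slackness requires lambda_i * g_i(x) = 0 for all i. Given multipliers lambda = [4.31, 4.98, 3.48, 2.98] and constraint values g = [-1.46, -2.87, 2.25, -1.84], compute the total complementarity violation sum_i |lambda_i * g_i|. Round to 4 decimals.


KKT complementary slackness check:
lambda_1 * g_1 = 4.31 * -1.46 = -6.2926
lambda_2 * g_2 = 4.98 * -2.87 = -14.2926
lambda_3 * g_3 = 3.48 * 2.25 = 7.83
lambda_4 * g_4 = 2.98 * -1.84 = -5.4832
Total violation = 6.2926 + 14.2926 + 7.83 + 5.4832 = 33.8984


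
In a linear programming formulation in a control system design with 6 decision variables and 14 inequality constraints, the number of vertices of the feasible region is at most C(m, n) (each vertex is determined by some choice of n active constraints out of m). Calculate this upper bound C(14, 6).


Each vertex corresponds to some choice of n active constraints out of m, so the number of vertices is at most C(m, n) = m! / (n!(m-n)!).
m = 14, n = 6
Numerator: 14 * 13 * 12 * 11 * 10 * 9
Denominator: 6! = 720
C(14, 6) = 3003


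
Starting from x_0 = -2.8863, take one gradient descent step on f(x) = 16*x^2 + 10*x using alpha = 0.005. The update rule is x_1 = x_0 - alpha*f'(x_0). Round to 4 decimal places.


We compute the gradient at x_0 and apply the update.
f'(x) = 32*x + 10
f'(-2.8863) = 32*-2.8863 + 10 = -82.3616
x_1 = -2.8863 - 0.005*-82.3616 = -2.4745


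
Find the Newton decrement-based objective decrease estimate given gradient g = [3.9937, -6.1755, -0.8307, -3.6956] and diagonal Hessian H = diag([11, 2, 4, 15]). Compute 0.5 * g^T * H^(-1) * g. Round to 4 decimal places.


Step 1: H is diagonal, so H^(-1) * g = [0.3631, -3.0878, -0.2077, -0.2464].
Step 2: g^T H^(-1) g = sum_i g_i^2 / H_ii
  = (3.9937)^2/11 + (-6.1755)^2/2 + (-0.8307)^2/4 + (-3.6956)^2/15
  = 1.45 + 19.0684 + 0.1725 + 0.9105 = 21.6014
Step 3: Objective decrease = 0.5 * g^T H^(-1) g = 10.8007


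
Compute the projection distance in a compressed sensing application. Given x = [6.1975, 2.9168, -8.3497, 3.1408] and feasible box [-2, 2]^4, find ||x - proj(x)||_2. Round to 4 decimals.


Project each component onto [-2, 2].
clip(6.1975) = 2.0, clip(2.9168) = 2.0, clip(-8.3497) = -2.0, clip(3.1408) = 2.0
Projection = [2.0, 2.0, -2.0, 2.0]
Squared diffs: [17.619, 0.8405, 40.3187, 1.3014]
Distance = sqrt(60.0796) = 7.7511


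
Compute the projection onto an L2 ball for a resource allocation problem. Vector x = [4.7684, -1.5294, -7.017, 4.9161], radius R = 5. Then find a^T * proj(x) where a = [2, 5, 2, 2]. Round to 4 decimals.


Step 1: Compute ||x|| (intermediates to 6 decimals).
||x|| = sqrt(4.7684^2 + (-1.5294)^2 + (-7.017)^2 + 4.9161^2) = 9.923862
Step 2: Project.
Since ||x|| > R, scale = R/||x|| = 5/9.923862 = 0.503836, proj(x) = scale * x
proj(x) = [2.402492, -0.770567, -3.535417, 2.476908]
Step 3: Dot product.
a^T * proj(x) = 2*2.402492 + 5*(-0.770567) + 2*(-3.535417) + 2*2.476908 = -1.1649


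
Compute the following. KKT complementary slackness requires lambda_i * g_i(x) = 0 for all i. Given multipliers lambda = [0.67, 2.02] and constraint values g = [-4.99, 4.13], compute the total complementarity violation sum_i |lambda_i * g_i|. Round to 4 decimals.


KKT complementary slackness check:
lambda_1 * g_1 = 0.67 * -4.99 = -3.3433
lambda_2 * g_2 = 2.02 * 4.13 = 8.3426
Total violation = 3.3433 + 8.3426 = 11.6859


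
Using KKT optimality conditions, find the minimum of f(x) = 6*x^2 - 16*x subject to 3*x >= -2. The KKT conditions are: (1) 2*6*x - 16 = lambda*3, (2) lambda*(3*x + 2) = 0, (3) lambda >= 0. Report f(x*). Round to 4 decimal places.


Step 1: Try lambda = 0 (constraint inactive).
Stationarity: 2*6*x - 16 = 0
x* = 16/(2*6) = 4/3 = 1.3333 (rounded; the exact value 4/3 is used below)
Check constraint: 3*1.3333 = 3.9999 >= -2 -- satisfied.
Step 2: Compute optimal value.
f(x*) = 6*(4/3)^2 - 16*(4/3) = -10.6667


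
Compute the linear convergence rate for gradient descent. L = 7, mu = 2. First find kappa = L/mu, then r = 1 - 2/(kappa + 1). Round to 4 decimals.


Step 1: Compute the condition number.
kappa = L/mu = 7/2 = 3.5
Step 2: Compute the convergence rate.
r = 1 - 2/(kappa + 1) = 1 - 2*mu/(L + mu) = (L - mu)/(L + mu) = 5/9 = 0.5556


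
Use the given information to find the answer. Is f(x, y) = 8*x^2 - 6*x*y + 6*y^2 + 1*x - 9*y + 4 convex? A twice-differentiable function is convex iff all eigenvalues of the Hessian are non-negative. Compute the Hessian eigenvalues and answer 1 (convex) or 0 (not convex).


The Hessian of f(x,y) = 8*x^2 - 6*x*y + 6*y^2 + 1*x - 9*y + 4 is:
H = [[16, -6], [-6, 12]]
Trace = 16 + 12 = 28
Determinant = 16*12 - (-6)^2 = 156
Discriminant = (28)^2 - 4*156 = 160.0
Eigenvalues: lambda_1 = 7.6754, lambda_2 = 20.3246
The function is convex.

1


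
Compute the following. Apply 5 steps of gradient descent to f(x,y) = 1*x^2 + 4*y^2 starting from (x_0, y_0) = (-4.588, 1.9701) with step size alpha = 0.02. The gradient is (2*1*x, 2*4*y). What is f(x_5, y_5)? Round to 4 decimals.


Gradient descent on f(x,y) = 1*x^2 + 4*y^2.
Starting point: (-4.588, 1.9701), alpha = 0.02
Step 1: grad_x = 2*1*-4.588 = -9.176, grad_y = 2*4*1.9701 = 15.7608
  x_1 = -4.588 - 0.02*-9.176 = -4.4045
  y_1 = 1.9701 - 0.02*15.7608 = 1.6549
Step 2: grad_x = 2*1*-4.4045 = -8.809, grad_y = 2*4*1.6549 = 13.2391
  x_2 = -4.4045 - 0.02*-8.809 = -4.2283
  y_2 = 1.6549 - 0.02*13.2391 = 1.3901
Step 3: grad_x = 2*1*-4.2283 = -8.4566, grad_y = 2*4*1.3901 = 11.1208
  x_3 = -4.2283 - 0.02*-8.4566 = -4.0592
  y_3 = 1.3901 - 0.02*11.1208 = 1.1677
Step 4: grad_x = 2*1*-4.0592 = -8.1183, grad_y = 2*4*1.1677 = 9.3415
  x_4 = -4.0592 - 0.02*-8.1183 = -3.8968
  y_4 = 1.1677 - 0.02*9.3415 = 0.9809
Step 5: grad_x = 2*1*-3.8968 = -7.7936, grad_y = 2*4*0.9809 = 7.8469
  x_5 = -3.8968 - 0.02*-7.7936 = -3.7409
  y_5 = 0.9809 - 0.02*7.8469 = 0.8239
f(-3.7409, 0.8239) = 1*(-3.7409)^2 + 4*0.8239^2 = 16.7099


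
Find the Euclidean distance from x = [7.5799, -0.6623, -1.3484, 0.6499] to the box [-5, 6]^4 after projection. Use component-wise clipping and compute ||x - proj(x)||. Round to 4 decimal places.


Project each component onto [-5, 6].
clip(7.5799) = 6.0, clip(-0.6623) = -0.6623, clip(-1.3484) = -1.3484, clip(0.6499) = 0.6499
Projection = [6.0, -0.6623, -1.3484, 0.6499]
Squared diffs: [2.4961, 0.0, 0.0, 0.0]
Distance = sqrt(2.4961) = 1.5799


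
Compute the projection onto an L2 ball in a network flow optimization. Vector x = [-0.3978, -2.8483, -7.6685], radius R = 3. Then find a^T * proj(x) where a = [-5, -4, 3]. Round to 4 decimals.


Step 1: Compute ||x|| (intermediates to 6 decimals).
||x|| = sqrt((-0.3978)^2 + (-2.8483)^2 + (-7.6685)^2) = 8.190052
Step 2: Project.
Since ||x|| > R, scale = R/||x|| = 3/8.190052 = 0.366298, proj(x) = scale * x
proj(x) = [-0.145713, -1.043327, -2.808956]
Step 3: Dot product.
a^T * proj(x) = -5*(-0.145713) - 4*(-1.043327) + 3*(-2.808956) = -3.525


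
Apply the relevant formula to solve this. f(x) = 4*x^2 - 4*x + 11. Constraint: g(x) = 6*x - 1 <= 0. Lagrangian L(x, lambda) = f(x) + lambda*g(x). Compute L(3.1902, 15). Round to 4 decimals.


Step 1: Evaluate f(x).
f(3.1902) = 4*3.1902^2 - 4*3.1902 + 11 = 38.9487
Step 2: Evaluate g(x).
g(3.1902) = 6*3.1902 - 1 = 18.1412
Step 3: Compute Lagrangian.
L = 38.9487 + 15*18.1412 = 311.0667


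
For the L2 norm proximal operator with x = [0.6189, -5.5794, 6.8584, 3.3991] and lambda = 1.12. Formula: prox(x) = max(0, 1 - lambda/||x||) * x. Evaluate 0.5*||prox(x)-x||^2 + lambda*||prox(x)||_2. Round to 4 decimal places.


Step 1: Compute ||x||.
||x|| = 9.4923
Step 2: Compute scaling factor.
scale = max(0, 1 - 1.12/9.4923) = 0.882
Step 3: prox(x) = [0.5459, -4.9211, 6.0492, 2.998]
||prox(x)|| = 8.3723
Step 4: Proximal objective.
0.5*||prox-x||^2 = 0.6272
lambda*||prox|| = 9.377
Total = 10.0042


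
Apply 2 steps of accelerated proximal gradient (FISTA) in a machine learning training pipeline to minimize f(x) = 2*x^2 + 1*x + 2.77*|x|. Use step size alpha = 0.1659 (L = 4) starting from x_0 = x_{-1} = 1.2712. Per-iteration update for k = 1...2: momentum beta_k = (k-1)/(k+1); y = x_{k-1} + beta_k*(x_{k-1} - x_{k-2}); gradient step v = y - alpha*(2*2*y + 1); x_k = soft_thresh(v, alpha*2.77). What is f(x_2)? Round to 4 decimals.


FISTA on f(x) = 2*x^2 + 1*x + 2.77*|x|
L = 4, alpha = 0.1659
Iteration 1: beta = 0.0, y = 1.2712 + 0.0*(1.2712 - 1.2712) = 1.2712
  grad(y) = 6.0848, v = y - alpha*grad = 0.2617
  prox(v) = soft_thresh(0.2617, 0.4595) = 0.0
Iteration 2: beta = 0.3333, y = 0.0 + 0.3333*(0.0 - 1.2712) = -0.4237
  grad(y) = -0.6949, v = y - alpha*grad = -0.3084
  prox(v) = soft_thresh(-0.3084, 0.4595) = 0.0
f(x_2) = 2*0.0^2 + 1*0.0 + 2.77*|0.0| = 0.0


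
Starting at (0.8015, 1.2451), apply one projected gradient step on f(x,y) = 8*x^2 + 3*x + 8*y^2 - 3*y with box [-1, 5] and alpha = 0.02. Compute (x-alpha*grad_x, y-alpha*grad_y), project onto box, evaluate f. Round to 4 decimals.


Step 1: Compute gradient at (0.8015, 1.2451).
grad_x = 2*8*0.8015 + 3 = 15.824
grad_y = 2*8*1.2451 - 3 = 16.9216
Step 2: Gradient step.
x_raw = 0.8015 - 0.02*15.824 = 0.485
y_raw = 1.2451 - 0.02*16.9216 = 0.9067
Step 3: Project onto [-1, 5].
x_proj = clip(0.485) = 0.485
y_proj = clip(0.9067) = 0.9067
Step 4: Evaluate f.
f(0.485, 0.9067) = 7.1934


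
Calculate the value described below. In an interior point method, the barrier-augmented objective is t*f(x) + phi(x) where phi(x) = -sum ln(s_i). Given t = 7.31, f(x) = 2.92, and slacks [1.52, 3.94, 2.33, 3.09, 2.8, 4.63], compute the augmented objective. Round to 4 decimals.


Step 1: Compute log-barrier.
ln values: [0.4187, 1.3712, 0.8459, 1.1282, 1.0296, 1.5326]
phi = -(0.4187 + 1.3712 + 0.8459 + 1.1282 + 1.0296 + 1.5326) = -6.3261
Step 2: Compute augmented objective.
t*f(x) = 7.31*2.92 = 21.3452
Total = 21.3452 - 6.3261 = 15.0191


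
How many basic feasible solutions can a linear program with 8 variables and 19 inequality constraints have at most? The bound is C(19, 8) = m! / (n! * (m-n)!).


Each vertex corresponds to some choice of n active constraints out of m, so the number of vertices is at most C(m, n) = m! / (n!(m-n)!).
m = 19, n = 8
Numerator: 19 * 18 * 17 * 16 * 15 * 14 * 13 * 12
Denominator: 8! = 40320
C(19, 8) = 75582


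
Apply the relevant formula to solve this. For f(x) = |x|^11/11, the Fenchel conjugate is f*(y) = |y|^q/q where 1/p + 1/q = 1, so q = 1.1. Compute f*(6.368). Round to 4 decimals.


The conjugate exponent q satisfies 1/p + 1/q = 1.
p = 11, so q = 11/(11 - 1) = 1.1
|y|^q = 6.368^1.1 = 7.6631
f*(6.368) = 7.6631 / 1.1 = 6.9664


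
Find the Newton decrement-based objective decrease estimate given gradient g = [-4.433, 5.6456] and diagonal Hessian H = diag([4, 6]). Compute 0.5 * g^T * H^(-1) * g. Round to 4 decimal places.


Step 1: H is diagonal, so H^(-1) * g = [-1.1083, 0.9409].
Step 2: g^T H^(-1) g = sum_i g_i^2 / H_ii
  = (-4.433)^2/4 + (5.6456)^2/6
  = 4.9129 + 5.3121 = 10.225
Step 3: Objective decrease = 0.5 * g^T H^(-1) g = 5.1125


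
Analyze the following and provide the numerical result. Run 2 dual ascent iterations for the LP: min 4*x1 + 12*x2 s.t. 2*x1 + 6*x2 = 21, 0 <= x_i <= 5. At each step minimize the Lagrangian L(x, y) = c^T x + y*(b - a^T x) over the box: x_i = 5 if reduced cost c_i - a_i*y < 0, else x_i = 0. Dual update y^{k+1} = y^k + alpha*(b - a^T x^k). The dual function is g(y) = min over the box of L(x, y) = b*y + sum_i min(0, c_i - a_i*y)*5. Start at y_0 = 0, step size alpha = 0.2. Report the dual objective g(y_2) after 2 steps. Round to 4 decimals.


Dual ascent for LP: min 4*x1 + 12*x2, 2*x1 + 6*x2 = 21, 0 <= x_i <= 5
Step 1: y^k = 0.0, reduced costs: (4.0, 12.0)
  x^k = (0.0, 0.0), subgradient = b - a^T x = 21.0
  y^{k+1} = 0.0 + 0.2*21.0 = 4.2
Step 2: y^k = 4.2, reduced costs: (-4.4, -13.2)
  x^k = (5.0, 5.0), subgradient = b - a^T x = -19.0
  y^{k+1} = 4.2 + 0.2*-19.0 = 0.4
Dual objective at y_2 = 0.4: reduced costs (3.2, 9.6), box minimizer x = (0.0, 0.0)
g(y_2) = b*y + (c1 - a1*y)*x1 + (c2 - a2*y)*x2 = 21*0.4 + 3.2*0.0 + 9.6*0.0 = 8.4 + 0.0 + 0.0 = 8.4


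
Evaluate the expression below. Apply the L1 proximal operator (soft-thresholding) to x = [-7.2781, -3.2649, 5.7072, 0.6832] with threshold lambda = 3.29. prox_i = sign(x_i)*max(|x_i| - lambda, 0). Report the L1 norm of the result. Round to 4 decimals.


Soft-thresholding with lambda = 3.29:
prox(-7.2781) = sign(-7.2781)*max(|-7.2781| - 3.29, 0) = -3.9881
prox(-3.2649) = sign(-3.2649)*max(|-3.2649| - 3.29, 0) = 0.0
prox(5.7072) = sign(5.7072)*max(|5.7072| - 3.29, 0) = 2.4172
prox(0.6832) = sign(0.6832)*max(|0.6832| - 3.29, 0) = 0.0
prox(x) = [-3.9881, 0.0, 2.4172, 0.0]
||prox(x)||_1 = 3.9881 + 0.0 + 2.4172 + 0.0 = 6.4053


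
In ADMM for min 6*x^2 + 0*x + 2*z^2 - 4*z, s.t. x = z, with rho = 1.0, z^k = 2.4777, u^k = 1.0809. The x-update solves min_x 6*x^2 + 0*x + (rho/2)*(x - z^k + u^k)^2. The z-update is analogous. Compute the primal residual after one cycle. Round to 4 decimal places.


ADMM iteration with rho = 1.0, z^k = 2.4777, u^k = 1.0809
Step 1: x-update.
Minimize 6*x^2 + 0*x + (1.0/2)*(x - 2.4777 + 1.0809)^2
FOC: (2*6 + 1.0)*x = 0 + 1.0*(2.4777 - 1.0809)
x^{k+1} = 0.1074
Step 2: z-update.
Minimize 2*z^2 - 4*z + (1.0/2)*(0.1074 - z + 1.0809)^2
FOC: (2*2 + 1.0)*z = 4 + 1.0*(0.1074 + 1.0809)
z^{k+1} = 1.0377
Step 3: u-update.
u^{k+1} = 1.0809 + 0.1074 - 1.0377 = 0.1507
Step 4: Primal residual = |0.1074 - 1.0377| = 0.9302


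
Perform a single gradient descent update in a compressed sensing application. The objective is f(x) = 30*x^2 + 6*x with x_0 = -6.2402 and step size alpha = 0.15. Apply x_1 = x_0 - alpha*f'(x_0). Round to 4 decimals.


We compute the gradient at x_0 and apply the update.
f'(x) = 60*x + 6
f'(-6.2402) = 60*-6.2402 + 6 = -368.412
x_1 = -6.2402 - 0.15*-368.412 = 49.0216


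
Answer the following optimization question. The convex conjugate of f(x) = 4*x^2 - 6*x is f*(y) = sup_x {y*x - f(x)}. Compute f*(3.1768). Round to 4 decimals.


f*(y) = sup_x {y*x - a*x^2 - b*x} = sup_x {(y-b)*x - a*x^2}
FOC: (y - b) - 2a*x = 0 => x* = (y - b)/(2a)
x* = (3.1768 + 6)/(2*4) = 1.1471
f*(3.1768) = (y-b)^2/(4a) = (3.1768 + 6)^2/(4*4)
= 84.2137/16 = 5.2634


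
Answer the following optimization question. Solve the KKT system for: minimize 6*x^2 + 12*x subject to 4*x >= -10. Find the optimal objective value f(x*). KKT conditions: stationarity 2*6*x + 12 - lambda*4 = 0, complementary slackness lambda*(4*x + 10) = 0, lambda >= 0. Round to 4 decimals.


Step 1: Try lambda = 0 (constraint inactive).
Stationarity: 2*6*x + 12 = 0
x* = -12/(2*6) = -1.0
Check constraint: 4*-1.0 = -4.0 >= -10 -- satisfied.
Step 2: Compute optimal value.
f(x*) = 6*(-1.0)^2 + 12*(-1.0) = -6.0


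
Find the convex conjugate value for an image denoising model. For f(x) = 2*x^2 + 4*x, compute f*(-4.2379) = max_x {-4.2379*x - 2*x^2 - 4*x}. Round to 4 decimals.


f*(y) = sup_x {y*x - a*x^2 - b*x} = sup_x {(y-b)*x - a*x^2}
FOC: (y - b) - 2a*x = 0 => x* = (y - b)/(2a)
x* = (-4.2379 - 4)/(2*2) = -2.0595
f*(-4.2379) = (y-b)^2/(4a) = (-4.2379 - 4)^2/(4*2)
= 67.863/8 = 8.4829


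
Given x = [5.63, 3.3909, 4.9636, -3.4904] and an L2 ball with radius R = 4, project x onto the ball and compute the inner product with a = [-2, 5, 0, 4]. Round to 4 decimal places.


Step 1: Compute ||x|| (intermediates to 6 decimals).
||x|| = sqrt(5.63^2 + 3.3909^2 + 4.9636^2 + (-3.4904)^2) = 8.945128
Step 2: Project.
Since ||x|| > R, scale = R/||x|| = 4/8.945128 = 0.447171, proj(x) = scale * x
proj(x) = [2.517573, 1.516312, 2.219578, -1.560806]
Step 3: Dot product.
a^T * proj(x) = -2*2.517573 + 5*1.516312 + 0*2.219578 + 4*(-1.560806) = -3.6968


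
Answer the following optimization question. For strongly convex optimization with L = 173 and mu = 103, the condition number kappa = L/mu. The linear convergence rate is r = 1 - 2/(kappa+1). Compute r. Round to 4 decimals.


Step 1: Compute the condition number.
kappa = L/mu = 173/103 = 1.6796
Step 2: Compute the convergence rate.
r = 1 - 2/(kappa + 1) = 1 - 2*mu/(L + mu) = (L - mu)/(L + mu) = 70/276 = 0.2536


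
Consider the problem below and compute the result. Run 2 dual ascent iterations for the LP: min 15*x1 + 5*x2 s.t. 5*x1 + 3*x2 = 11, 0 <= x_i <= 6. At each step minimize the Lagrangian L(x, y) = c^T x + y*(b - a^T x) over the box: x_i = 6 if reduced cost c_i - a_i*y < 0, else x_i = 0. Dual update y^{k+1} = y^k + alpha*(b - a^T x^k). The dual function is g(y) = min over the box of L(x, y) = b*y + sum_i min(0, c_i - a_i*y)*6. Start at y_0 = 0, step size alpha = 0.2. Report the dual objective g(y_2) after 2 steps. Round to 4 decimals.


Dual ascent for LP: min 15*x1 + 5*x2, 5*x1 + 3*x2 = 11, 0 <= x_i <= 6
Step 1: y^k = 0.0, reduced costs: (15.0, 5.0)
  x^k = (0.0, 0.0), subgradient = b - a^T x = 11.0
  y^{k+1} = 0.0 + 0.2*11.0 = 2.2
Step 2: y^k = 2.2, reduced costs: (4.0, -1.6)
  x^k = (0.0, 6.0), subgradient = b - a^T x = -7.0
  y^{k+1} = 2.2 + 0.2*-7.0 = 0.8
Dual objective at y_2 = 0.8: reduced costs (11.0, 2.6), box minimizer x = (0.0, 0.0)
g(y_2) = b*y + (c1 - a1*y)*x1 + (c2 - a2*y)*x2 = 11*0.8 + 11.0*0.0 + 2.6*0.0 = 8.8 + 0.0 + 0.0 = 8.8
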